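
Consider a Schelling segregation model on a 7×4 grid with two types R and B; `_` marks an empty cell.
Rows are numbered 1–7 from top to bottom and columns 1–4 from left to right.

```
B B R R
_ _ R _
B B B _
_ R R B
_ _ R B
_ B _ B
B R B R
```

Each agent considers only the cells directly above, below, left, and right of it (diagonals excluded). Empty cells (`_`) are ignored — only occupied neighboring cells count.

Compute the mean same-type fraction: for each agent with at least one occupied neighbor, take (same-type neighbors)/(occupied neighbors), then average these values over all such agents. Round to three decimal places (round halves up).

0.465

(1,1)B 1/1
(1,2)B 1/2
(1,3)R 2/3
(1,4)R 1/1
(2,3)R 1/2
(3,1)B 1/1
(3,2)B 2/3
(3,3)B 1/3
(4,2)R 1/2
(4,3)R 2/4
(4,4)B 1/2
(5,3)R 1/2
(5,4)B 2/3
(6,2)B 0/1
(6,4)B 1/2
(7,1)B 0/1
(7,2)R 0/3
(7,3)B 0/2
(7,4)R 0/2
Sum over 19 agents: 1/1 + 1/2 + 2/3 + 1/1 + 1/2 + 1/1 + 2/3 + 1/3 + 1/2 + 2/4 + 1/2 + 1/2 + 2/3 + 0/1 + 1/2 + 0/1 + 0/3 + 0/2 + 0/2 = 53/6; mean = 53/6 ÷ 19 = 53/114 = 0.464912… → 0.465.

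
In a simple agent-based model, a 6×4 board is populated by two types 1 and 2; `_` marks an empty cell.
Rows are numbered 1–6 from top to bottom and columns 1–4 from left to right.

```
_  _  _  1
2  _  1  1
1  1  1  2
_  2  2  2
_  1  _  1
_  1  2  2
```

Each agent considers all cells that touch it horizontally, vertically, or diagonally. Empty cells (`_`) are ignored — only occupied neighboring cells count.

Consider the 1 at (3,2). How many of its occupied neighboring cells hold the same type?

3

Occupied neighbors of (3,2): (2,1)=2, (2,3)=1, (3,1)=1, (3,3)=1, (4,2)=2, (4,3)=2.
Same type (1): 3 of 6.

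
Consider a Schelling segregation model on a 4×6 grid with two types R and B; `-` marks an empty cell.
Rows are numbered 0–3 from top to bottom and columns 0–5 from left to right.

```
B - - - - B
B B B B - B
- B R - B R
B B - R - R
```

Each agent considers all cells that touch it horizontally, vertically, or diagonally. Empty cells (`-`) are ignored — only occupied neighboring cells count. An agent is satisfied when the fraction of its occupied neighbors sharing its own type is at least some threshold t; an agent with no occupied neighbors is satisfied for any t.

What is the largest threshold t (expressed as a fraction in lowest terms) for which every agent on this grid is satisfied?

1/6

(0,0)B 2/2
(0,5)B 1/1
(1,0)B 3/3
(1,1)B 4/5
(1,2)B 3/4
(1,3)B 2/3
(1,5)B 2/3
(2,1)B 5/6
(2,2)R 1/6
(2,4)B 2/5
(2,5)R 1/3
(3,0)B 2/2
(3,1)B 2/3
(3,3)R 1/2
(3,5)R 1/2
The smallest same-type fraction is 1/6 at (2,2), which reduces to 1/6. Any threshold above that leaves this agent unsatisfied.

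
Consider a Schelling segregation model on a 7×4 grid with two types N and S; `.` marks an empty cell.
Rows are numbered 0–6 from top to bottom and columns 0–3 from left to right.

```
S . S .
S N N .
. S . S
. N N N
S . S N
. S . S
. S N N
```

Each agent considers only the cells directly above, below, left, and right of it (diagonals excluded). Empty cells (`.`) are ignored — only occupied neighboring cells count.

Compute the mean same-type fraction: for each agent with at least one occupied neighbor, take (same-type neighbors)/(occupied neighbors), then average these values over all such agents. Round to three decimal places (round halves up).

Row 0: (0,0)S 1/1 · (0,2)S 0/1
Row 1: (1,0)S 1/2 · (1,1)N 1/3 · (1,2)N 1/2
Row 2: (2,1)S 0/2 · (2,3)S 0/1
Row 3: (3,1)N 1/2 · (3,2)N 2/3 · (3,3)N 2/3
Row 4: (4,0)S — no occupied neighbors · (4,2)S 0/2 · (4,3)N 1/3
Row 5: (5,1)S 1/1 · (5,3)S 0/2
Row 6: (6,1)S 1/2 · (6,2)N 1/2 · (6,3)N 1/2
Sum over 17 agents: 1/1 + 0/1 + 1/2 + 1/3 + 1/2 + 0/2 + 0/1 + 1/2 + 2/3 + 2/3 + 0/2 + 1/3 + 1/1 + 0/2 + 1/2 + 1/2 + 1/2 = 7; mean = 7 ÷ 17 = 7/17 = 0.411764… → 0.412.

0.412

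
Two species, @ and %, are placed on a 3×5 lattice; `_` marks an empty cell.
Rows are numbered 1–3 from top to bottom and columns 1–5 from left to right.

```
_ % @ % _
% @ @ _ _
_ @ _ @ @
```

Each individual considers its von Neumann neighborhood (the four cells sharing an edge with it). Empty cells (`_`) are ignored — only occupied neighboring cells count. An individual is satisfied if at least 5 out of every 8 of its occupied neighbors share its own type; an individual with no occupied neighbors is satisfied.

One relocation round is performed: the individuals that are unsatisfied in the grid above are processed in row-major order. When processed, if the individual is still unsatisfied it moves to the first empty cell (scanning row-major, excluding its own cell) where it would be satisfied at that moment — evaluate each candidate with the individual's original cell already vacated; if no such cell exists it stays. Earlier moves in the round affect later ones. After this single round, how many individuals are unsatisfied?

1

Initially unsatisfied (in order): (1,2), (1,3), (1,4), (2,1), (2,2).
  (1,2) → (1,1).
  (1,3) → (2,4).
  (1,4) → (1,5).
  (2,1): no empty cell satisfies it; stays.
  (2,2): now satisfied by earlier moves; stays.
Resulting grid:
% _ _ _ %
% @ @ @ _
_ @ _ @ @
Unsatisfied now: (2,1).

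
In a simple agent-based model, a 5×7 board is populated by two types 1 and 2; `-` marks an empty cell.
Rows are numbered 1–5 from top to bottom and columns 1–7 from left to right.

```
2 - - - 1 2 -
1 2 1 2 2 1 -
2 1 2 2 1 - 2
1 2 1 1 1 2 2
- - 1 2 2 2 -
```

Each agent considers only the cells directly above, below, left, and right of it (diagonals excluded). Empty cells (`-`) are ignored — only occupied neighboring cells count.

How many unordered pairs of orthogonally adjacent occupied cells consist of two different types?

Scan each occupied cell's neighbors to the right and below so each pair is counted once.
Row 1: 2(1,1)–1(2,1)≠ 1(1,5)–2(1,6)≠ 1(1,5)–2(2,5)≠ 2(1,6)–1(2,6)≠  → 4/4 unlike.
Row 2: 1(2,1)–2(2,2)≠ 1(2,1)–2(3,1)≠ 2(2,2)–1(2,3)≠ 2(2,2)–1(3,2)≠ 1(2,3)–2(2,4)≠ 1(2,3)–2(3,3)≠ 2(2,4)–2(2,5)= 2(2,4)–2(3,4)= 2(2,5)–1(2,6)≠ 2(2,5)–1(3,5)≠  → 8/10 unlike.
Row 3: 2(3,1)–1(3,2)≠ 2(3,1)–1(4,1)≠ 1(3,2)–2(3,3)≠ 1(3,2)–2(4,2)≠ 2(3,3)–2(3,4)= 2(3,3)–1(4,3)≠ 2(3,4)–1(3,5)≠ 2(3,4)–1(4,4)≠ 1(3,5)–1(4,5)= 2(3,7)–2(4,7)=  → 7/10 unlike.
Row 4: 1(4,1)–2(4,2)≠ 2(4,2)–1(4,3)≠ 1(4,3)–1(4,4)= 1(4,3)–1(5,3)= 1(4,4)–1(4,5)= 1(4,4)–2(5,4)≠ 1(4,5)–2(4,6)≠ 1(4,5)–2(5,5)≠ 2(4,6)–2(4,7)= 2(4,6)–2(5,6)=  → 5/10 unlike.
Row 5: 1(5,3)–2(5,4)≠ 2(5,4)–2(5,5)= 2(5,5)–2(5,6)=  → 1/3 unlike.
Total adjacent occupied pairs: 37; unlike-type pairs: 25.

25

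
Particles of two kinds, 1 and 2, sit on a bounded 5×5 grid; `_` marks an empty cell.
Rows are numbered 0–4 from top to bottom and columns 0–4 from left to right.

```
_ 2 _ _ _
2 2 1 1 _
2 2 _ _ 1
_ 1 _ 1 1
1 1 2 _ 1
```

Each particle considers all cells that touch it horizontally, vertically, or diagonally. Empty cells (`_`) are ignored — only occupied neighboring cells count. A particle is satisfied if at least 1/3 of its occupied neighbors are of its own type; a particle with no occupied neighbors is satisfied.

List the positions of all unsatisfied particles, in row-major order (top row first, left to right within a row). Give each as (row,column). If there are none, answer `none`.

(1,2), (4,2)

(0,1)2 2/3 ok
(1,0)2 4/4 ok
(1,1)2 4/5 ok
(1,2)1 1/4 unhappy
(1,3)1 2/2 ok
(2,0)2 3/4 ok
(2,1)2 3/5 ok
(2,4)1 3/3 ok
(3,1)1 2/5 ok
(3,3)1 3/4 ok
(3,4)1 3/3 ok
(4,0)1 2/2 ok
(4,1)1 2/3 ok
(4,2)2 0/3 unhappy
(4,4)1 2/2 ok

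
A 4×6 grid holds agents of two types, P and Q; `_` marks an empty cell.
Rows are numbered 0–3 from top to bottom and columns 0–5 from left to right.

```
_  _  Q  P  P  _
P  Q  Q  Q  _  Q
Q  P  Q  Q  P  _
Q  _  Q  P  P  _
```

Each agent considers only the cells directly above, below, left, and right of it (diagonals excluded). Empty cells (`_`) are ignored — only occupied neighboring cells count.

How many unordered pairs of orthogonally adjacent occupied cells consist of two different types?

Scan each occupied cell's neighbors to the right and below so each pair is counted once.
From row 0: 2 unlike of 4 pairs (running 2/4).
From row 1: 3 unlike of 7 pairs (running 5/11).
From row 2: 4 unlike of 8 pairs (running 9/19).
From row 3: 1 unlike of 2 pairs (running 10/21).
Total adjacent occupied pairs: 21; unlike-type pairs: 10.

10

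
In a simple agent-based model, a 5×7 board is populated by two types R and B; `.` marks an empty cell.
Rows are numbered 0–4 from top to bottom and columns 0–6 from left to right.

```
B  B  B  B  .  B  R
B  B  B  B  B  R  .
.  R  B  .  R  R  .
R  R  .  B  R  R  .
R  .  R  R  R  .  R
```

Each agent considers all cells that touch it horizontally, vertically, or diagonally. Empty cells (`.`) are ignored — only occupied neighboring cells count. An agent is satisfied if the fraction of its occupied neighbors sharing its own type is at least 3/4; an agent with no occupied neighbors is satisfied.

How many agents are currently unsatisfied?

(0,0)B 3/3 ✓
(0,1)B 5/5 ✓
(0,2)B 5/5 ✓
(0,3)B 4/4 ✓
(0,5)B 1/3 ✗
(0,6)R 1/2 ✗
(1,0)B 3/4 ✓
(1,1)B 6/7 ✓
(1,2)B 6/7 ✓
(1,3)B 5/6 ✓
(1,4)B 3/6 ✗
(1,5)R 3/5 ✗
(2,1)R 2/6 ✗
(2,2)B 4/6 ✗
(2,4)R 4/7 ✗
(2,5)R 4/5 ✓
(3,0)R 3/3 ✓
(3,1)R 4/5 ✓
(3,3)B 1/6 ✗
(3,4)R 5/6 ✓
(3,5)R 5/5 ✓
(4,0)R 2/2 ✓
(4,2)R 2/3 ✗
(4,3)R 3/4 ✓
(4,4)R 3/4 ✓
(4,6)R 1/1 ✓
Unsatisfied: (0,5), (0,6), (1,4), (1,5), (2,1), (2,2), (2,4), (3,3), (4,2) — 9 in total.

9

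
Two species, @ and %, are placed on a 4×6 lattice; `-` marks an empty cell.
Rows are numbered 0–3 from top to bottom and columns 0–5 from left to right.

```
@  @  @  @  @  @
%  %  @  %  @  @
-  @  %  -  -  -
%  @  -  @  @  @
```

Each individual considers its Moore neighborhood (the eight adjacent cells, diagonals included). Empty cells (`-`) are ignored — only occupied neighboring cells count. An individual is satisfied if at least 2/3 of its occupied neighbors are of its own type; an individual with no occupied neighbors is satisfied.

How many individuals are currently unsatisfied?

(0,0)@ 1/3 ✗
(0,1)@ 3/5 ✗
(0,2)@ 3/5 ✗
(0,3)@ 4/5 ✓
(0,4)@ 4/5 ✓
(0,5)@ 3/3 ✓
(1,0)% 1/4 ✗
(1,1)% 2/7 ✗
(1,2)@ 4/7 ✗
(1,3)% 1/6 ✗
(1,4)@ 4/5 ✓
(1,5)@ 3/3 ✓
(2,1)@ 2/6 ✗
(2,2)% 2/6 ✗
(3,0)% 0/2 ✗
(3,1)@ 1/3 ✗
(3,3)@ 1/2 ✗
(3,4)@ 2/2 ✓
(3,5)@ 1/1 ✓
Unsatisfied: (0,0), (0,1), (0,2), (1,0), (1,1), (1,2), (1,3), (2,1), (2,2), (3,0), (3,1), (3,3) — 12 in total.

12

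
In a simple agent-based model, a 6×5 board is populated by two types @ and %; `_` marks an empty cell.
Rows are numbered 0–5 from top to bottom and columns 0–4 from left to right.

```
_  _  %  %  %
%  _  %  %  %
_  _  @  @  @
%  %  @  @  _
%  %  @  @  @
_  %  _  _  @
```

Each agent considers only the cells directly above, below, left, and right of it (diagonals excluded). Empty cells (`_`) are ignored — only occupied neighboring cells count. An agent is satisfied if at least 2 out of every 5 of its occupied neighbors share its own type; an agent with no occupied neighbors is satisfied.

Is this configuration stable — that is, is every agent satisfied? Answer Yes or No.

Yes

Row 0: (0,2)% 2/2 ✓ · (0,3)% 3/3 ✓ · (0,4)% 2/2 ✓
Row 1: (1,0)% 0/0 ✓ · (1,2)% 2/3 ✓ · (1,3)% 3/4 ✓ · (1,4)% 2/3 ✓
Row 2: (2,2)@ 2/3 ✓ · (2,3)@ 3/4 ✓ · (2,4)@ 1/2 ✓
Row 3: (3,0)% 2/2 ✓ · (3,1)% 2/3 ✓ · (3,2)@ 3/4 ✓ · (3,3)@ 3/3 ✓
Row 4: (4,0)% 2/2 ✓ · (4,1)% 3/4 ✓ · (4,2)@ 2/3 ✓ · (4,3)@ 3/3 ✓ · (4,4)@ 2/2 ✓
Row 5: (5,1)% 1/1 ✓ · (5,4)@ 1/1 ✓
All meet the threshold, so the configuration is stable.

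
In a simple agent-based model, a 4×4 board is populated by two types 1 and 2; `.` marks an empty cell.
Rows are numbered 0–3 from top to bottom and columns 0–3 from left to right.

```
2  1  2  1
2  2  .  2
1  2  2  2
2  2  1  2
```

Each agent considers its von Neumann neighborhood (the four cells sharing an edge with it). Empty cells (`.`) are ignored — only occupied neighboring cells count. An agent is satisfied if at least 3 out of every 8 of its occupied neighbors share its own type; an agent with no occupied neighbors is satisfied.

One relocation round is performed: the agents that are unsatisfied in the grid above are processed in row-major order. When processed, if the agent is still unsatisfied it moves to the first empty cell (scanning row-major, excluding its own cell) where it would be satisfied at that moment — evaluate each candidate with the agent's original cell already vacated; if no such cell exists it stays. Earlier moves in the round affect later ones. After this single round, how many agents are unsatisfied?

2

Initially unsatisfied (in order): (0,1), (0,2), (0,3), (2,0), (3,2).
  (0,1): no empty cell satisfies it; stays.
  (0,2) → (1,2).
  (0,3) → (0,2).
  (2,0) → (0,3).
  (3,2): no empty cell satisfies it; stays.
Resulting grid:
2 1 1 1
2 2 2 2
. 2 2 2
2 2 1 2
Unsatisfied now: (0,1), (3,2).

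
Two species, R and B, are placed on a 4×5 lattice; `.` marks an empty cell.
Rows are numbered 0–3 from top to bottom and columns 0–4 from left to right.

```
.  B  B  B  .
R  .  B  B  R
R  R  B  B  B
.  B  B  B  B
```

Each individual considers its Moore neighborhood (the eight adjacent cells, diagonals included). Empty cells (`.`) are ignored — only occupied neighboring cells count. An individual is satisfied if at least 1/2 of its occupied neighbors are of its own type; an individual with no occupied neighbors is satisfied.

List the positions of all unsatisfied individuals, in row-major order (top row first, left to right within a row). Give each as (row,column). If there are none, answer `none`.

(1,4), (2,1)

(0,1)B 2/3 satisfied
(0,2)B 4/4 satisfied
(0,3)B 3/4 satisfied
(1,0)R 2/3 satisfied
(1,2)B 6/7 satisfied
(1,3)B 6/7 satisfied
(1,4)R 0/4 not
(2,0)R 2/3 satisfied
(2,1)R 2/6 not
(2,2)B 6/7 satisfied
(2,3)B 7/8 satisfied
(2,4)B 4/5 satisfied
(3,1)B 2/4 satisfied
(3,2)B 4/5 satisfied
(3,3)B 5/5 satisfied
(3,4)B 3/3 satisfied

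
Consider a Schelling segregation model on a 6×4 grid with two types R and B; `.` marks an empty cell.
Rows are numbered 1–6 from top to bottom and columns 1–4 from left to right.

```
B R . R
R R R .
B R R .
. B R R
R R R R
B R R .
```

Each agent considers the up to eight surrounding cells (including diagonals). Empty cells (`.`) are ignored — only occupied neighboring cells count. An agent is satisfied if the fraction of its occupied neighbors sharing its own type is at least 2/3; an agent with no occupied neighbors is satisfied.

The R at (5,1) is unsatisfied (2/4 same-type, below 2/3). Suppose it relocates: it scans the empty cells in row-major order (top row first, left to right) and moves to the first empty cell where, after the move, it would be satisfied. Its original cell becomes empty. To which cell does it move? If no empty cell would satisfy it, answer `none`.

(1,3)

Vacating (5,1). Empty cells in order:
  (1,3): 4/4 same-type → satisfied — stop here.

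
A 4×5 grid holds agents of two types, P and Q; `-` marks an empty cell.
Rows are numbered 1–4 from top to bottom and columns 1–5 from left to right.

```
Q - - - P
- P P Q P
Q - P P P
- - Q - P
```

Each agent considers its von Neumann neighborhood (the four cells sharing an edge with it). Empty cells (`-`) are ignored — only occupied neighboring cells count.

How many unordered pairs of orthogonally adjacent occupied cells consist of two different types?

Scan each occupied cell's neighbors to the right and below so each pair is counted once.
Row 1: P(1,5)–P(2,5)=  → 0/1 unlike.
Row 2: P(2,2)–P(2,3)= P(2,3)–Q(2,4)≠ P(2,3)–P(3,3)= Q(2,4)–P(2,5)≠ Q(2,4)–P(3,4)≠ P(2,5)–P(3,5)=  → 3/6 unlike.
Row 3: P(3,3)–P(3,4)= P(3,3)–Q(4,3)≠ P(3,4)–P(3,5)= P(3,5)–P(4,5)=  → 1/4 unlike.
Total adjacent occupied pairs: 11; unlike-type pairs: 4.

4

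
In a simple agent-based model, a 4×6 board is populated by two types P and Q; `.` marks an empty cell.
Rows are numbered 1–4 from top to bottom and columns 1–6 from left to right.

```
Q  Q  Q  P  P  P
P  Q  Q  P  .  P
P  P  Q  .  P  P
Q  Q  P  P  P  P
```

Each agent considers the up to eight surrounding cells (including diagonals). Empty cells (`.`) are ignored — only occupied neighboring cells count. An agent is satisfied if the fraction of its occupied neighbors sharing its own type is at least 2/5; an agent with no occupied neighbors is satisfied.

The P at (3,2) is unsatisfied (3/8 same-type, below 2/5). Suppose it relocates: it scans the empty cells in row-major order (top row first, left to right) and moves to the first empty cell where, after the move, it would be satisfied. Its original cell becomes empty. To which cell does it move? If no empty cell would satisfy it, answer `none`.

(2,5)

Vacating (3,2). Empty cells in order:
  (2,5): 7/7 same-type → satisfied — stop here.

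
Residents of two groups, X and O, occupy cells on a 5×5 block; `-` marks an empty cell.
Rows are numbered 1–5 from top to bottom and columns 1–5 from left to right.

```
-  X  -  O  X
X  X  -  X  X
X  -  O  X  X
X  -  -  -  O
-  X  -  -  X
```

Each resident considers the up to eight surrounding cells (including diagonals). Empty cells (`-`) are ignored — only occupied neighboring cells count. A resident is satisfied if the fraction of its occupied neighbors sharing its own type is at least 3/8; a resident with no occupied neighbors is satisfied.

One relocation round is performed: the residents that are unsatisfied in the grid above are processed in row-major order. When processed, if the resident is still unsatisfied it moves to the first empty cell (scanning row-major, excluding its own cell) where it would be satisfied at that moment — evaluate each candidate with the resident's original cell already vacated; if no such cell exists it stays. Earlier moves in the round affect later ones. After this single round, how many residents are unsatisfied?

1

Initially unsatisfied (in order): (1,4), (3,3), (4,5), (5,5).
  (1,4) → (4,4).
  (3,3) → (5,3).
  (4,5) → (4,3).
  (5,5) → (1,1).
Resulting grid:
X X - - X
X X - X X
X - - X X
X - O O -
- X O - -
Unsatisfied now: (5,2).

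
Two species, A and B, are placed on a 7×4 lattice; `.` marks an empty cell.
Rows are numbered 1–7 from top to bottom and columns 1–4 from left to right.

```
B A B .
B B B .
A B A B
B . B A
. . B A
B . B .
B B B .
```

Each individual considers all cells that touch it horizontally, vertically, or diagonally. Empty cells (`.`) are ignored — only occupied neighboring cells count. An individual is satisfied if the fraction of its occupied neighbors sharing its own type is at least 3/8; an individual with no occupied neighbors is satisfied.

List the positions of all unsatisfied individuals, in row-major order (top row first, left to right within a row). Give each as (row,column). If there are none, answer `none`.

(1,2), (3,1), (3,3), (5,4)

Row 1: (1,1)B 2/3 ✓ · (1,2)A 0/5 ✗ · (1,3)B 2/3 ✓
Row 2: (2,1)B 3/5 ✓ · (2,2)B 5/8 ✓ · (2,3)B 4/6 ✓
Row 3: (3,1)A 0/4 ✗ · (3,2)B 5/7 ✓ · (3,3)A 1/6 ✗ · (3,4)B 2/4 ✓
Row 4: (4,1)B 1/2 ✓ · (4,3)B 3/6 ✓ · (4,4)A 2/5 ✓
Row 5: (5,3)B 2/4 ✓ · (5,4)A 1/4 ✗
Row 6: (6,1)B 2/2 ✓ · (6,3)B 3/4 ✓
Row 7: (7,1)B 2/2 ✓ · (7,2)B 4/4 ✓ · (7,3)B 2/2 ✓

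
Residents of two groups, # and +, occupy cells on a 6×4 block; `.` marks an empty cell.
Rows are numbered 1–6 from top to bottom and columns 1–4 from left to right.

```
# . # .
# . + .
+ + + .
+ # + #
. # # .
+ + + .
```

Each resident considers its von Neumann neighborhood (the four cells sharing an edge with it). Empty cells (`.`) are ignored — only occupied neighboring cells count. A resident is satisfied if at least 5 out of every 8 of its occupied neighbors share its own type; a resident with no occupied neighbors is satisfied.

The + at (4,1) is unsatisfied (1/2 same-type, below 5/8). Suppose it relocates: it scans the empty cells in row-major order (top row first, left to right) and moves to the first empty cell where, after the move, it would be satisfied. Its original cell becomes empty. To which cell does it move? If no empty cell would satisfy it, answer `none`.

Vacating (4,1). Empty cells in order:
  (1,2): 0/2 same-type → still unsatisfied.
  (1,4): 0/1 same-type → still unsatisfied.
  (2,2): 2/3 same-type → satisfied — stop here.

(2,2)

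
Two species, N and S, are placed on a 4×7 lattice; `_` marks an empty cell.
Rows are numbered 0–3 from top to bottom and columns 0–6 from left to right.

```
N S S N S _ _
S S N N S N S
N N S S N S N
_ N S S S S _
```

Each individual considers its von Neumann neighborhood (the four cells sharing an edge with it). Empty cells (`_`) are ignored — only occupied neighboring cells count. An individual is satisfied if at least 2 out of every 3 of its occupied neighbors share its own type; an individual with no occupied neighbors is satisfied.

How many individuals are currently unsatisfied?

19

(0,0)N 0/2 ✗
(0,1)S 2/3 ✓
(0,2)S 1/3 ✗
(0,3)N 1/3 ✗
(0,4)S 1/2 ✗
(1,0)S 1/3 ✗
(1,1)S 2/4 ✗
(1,2)N 1/4 ✗
(1,3)N 2/4 ✗
(1,4)S 1/4 ✗
(1,5)N 0/3 ✗
(1,6)S 0/2 ✗
(2,0)N 1/2 ✗
(2,1)N 2/4 ✗
(2,2)S 2/4 ✗
(2,3)S 2/4 ✗
(2,4)N 0/4 ✗
(2,5)S 1/4 ✗
(2,6)N 0/2 ✗
(3,1)N 1/2 ✗
(3,2)S 2/3 ✓
(3,3)S 3/3 ✓
(3,4)S 2/3 ✓
(3,5)S 2/2 ✓
Unsatisfied: (0,0), (0,2), (0,3), (0,4), (1,0), (1,1), (1,2), (1,3), (1,4), (1,5), (1,6), (2,0), (2,1), (2,2), (2,3), (2,4), (2,5), (2,6), (3,1) — 19 in total.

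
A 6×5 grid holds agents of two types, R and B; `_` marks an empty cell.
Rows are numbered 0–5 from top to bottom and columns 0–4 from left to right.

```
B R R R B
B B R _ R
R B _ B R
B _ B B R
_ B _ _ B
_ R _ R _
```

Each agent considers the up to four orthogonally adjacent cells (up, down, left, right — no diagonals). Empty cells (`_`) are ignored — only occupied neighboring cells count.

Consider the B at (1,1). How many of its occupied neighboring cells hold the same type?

2

Occupied neighbors of (1,1): (0,1)=R, (2,1)=B, (1,0)=B, (1,2)=R.
Same type (B): 2 of 4.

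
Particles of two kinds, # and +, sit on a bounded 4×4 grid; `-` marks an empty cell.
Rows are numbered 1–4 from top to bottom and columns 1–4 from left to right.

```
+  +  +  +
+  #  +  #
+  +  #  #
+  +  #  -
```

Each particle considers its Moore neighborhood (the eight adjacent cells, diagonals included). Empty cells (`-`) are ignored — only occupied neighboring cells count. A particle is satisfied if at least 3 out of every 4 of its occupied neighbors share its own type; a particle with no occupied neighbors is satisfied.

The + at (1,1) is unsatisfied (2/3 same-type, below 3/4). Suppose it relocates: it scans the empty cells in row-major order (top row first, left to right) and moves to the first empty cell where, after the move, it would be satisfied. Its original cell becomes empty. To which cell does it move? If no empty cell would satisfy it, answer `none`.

none

Vacating (1,1). Empty cells in order:
  (4,4): 0/3 same-type → still unsatisfied.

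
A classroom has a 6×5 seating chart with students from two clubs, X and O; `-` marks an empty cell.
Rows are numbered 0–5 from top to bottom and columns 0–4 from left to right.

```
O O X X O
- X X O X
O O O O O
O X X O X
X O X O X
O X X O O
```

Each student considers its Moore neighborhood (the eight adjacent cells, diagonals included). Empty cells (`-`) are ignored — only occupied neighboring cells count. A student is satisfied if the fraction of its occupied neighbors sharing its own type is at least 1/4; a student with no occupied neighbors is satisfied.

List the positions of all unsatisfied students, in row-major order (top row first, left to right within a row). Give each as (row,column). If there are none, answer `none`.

(1,4), (3,4), (4,4)

(0,0)O 1/2 ok
(0,1)O 1/4 ok
(0,2)X 3/5 ok
(0,3)X 3/5 ok
(0,4)O 1/3 ok
(1,1)X 2/7 ok
(1,2)X 3/8 ok
(1,3)O 4/8 ok
(1,4)X 1/5 unhappy
(2,0)O 2/4 ok
(2,1)O 3/7 ok
(2,2)O 4/8 ok
(2,3)O 4/8 ok
(2,4)O 3/5 ok
(3,0)O 3/5 ok
(3,1)X 3/8 ok
(3,2)X 2/8 ok
(3,3)O 4/8 ok
(3,4)X 1/5 unhappy
(4,0)X 2/5 ok
(4,1)O 2/8 ok
(4,2)X 4/8 ok
(4,3)O 3/8 ok
(4,4)X 1/5 unhappy
(5,0)O 1/3 ok
(5,1)X 3/5 ok
(5,2)X 2/5 ok
(5,3)O 2/5 ok
(5,4)O 2/3 ok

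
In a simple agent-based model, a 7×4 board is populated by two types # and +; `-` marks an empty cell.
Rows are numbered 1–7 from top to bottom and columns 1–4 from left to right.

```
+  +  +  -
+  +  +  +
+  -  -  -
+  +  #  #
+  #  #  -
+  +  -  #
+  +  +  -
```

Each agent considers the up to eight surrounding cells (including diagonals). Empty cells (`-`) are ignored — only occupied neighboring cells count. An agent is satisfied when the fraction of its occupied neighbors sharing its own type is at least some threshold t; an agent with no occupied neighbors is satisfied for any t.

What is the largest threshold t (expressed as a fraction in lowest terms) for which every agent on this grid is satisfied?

2/7

(1,1)+ 3/3
(1,2)+ 5/5
(1,3)+ 4/4
(2,1)+ 4/4
(2,2)+ 6/6
(2,3)+ 4/4
(2,4)+ 2/2
(3,1)+ 4/4
(4,1)+ 3/4
(4,2)+ 3/6
(4,3)# 3/4
(4,4)# 2/2
(5,1)+ 4/5
(5,2)# 2/7
(5,3)# 4/6
(6,1)+ 4/5
(6,2)+ 5/7
(6,4)# 1/2
(7,1)+ 3/3
(7,2)+ 4/4
(7,3)+ 2/3
The smallest same-type fraction is 2/7 at (5,2), which reduces to 2/7. Any threshold above that leaves this agent unsatisfied.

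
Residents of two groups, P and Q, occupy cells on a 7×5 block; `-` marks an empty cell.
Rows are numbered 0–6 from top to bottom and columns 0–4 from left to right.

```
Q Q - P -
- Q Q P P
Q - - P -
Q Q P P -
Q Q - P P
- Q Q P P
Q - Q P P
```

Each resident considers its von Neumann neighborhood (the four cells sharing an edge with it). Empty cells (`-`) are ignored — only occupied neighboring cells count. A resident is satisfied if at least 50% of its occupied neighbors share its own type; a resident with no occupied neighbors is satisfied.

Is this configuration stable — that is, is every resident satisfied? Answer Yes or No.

(0,0)Q 1/1 ok
(0,1)Q 2/2 ok
(0,3)P 1/1 ok
(1,1)Q 2/2 ok
(1,2)Q 1/2 ok
(1,3)P 3/4 ok
(1,4)P 1/1 ok
(2,0)Q 1/1 ok
(2,3)P 2/2 ok
(3,0)Q 3/3 ok
(3,1)Q 2/3 ok
(3,2)P 1/2 ok
(3,3)P 3/3 ok
(4,0)Q 2/2 ok
(4,1)Q 3/3 ok
(4,3)P 3/3 ok
(4,4)P 2/2 ok
(5,1)Q 2/2 ok
(5,2)Q 2/3 ok
(5,3)P 3/4 ok
(5,4)P 3/3 ok
(6,0)Q 0/0 ok
(6,2)Q 1/2 ok
(6,3)P 2/3 ok
(6,4)P 2/2 ok
All meet the threshold, so the configuration is stable.

Yes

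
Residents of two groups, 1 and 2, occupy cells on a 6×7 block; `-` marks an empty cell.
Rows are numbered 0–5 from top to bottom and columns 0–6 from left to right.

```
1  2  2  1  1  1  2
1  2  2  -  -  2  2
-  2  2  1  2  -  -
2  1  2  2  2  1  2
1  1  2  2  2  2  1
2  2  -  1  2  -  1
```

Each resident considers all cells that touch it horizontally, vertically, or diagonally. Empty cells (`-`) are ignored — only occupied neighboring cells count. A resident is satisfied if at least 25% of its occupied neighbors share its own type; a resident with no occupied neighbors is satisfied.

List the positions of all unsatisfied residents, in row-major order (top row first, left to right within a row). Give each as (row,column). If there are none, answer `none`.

(0,0)1 1/3 ok
(0,1)2 3/5 ok
(0,2)2 3/4 ok
(0,3)1 1/3 ok
(0,4)1 2/3 ok
(0,5)1 1/4 ok
(0,6)2 2/3 ok
(1,0)1 1/4 ok
(1,1)2 5/7 ok
(1,2)2 5/7 ok
(1,5)2 3/5 ok
(1,6)2 2/3 ok
(2,1)2 5/7 ok
(2,2)2 5/7 ok
(2,3)1 0/6 unhappy
(2,4)2 3/5 ok
(3,0)2 1/4 ok
(3,1)1 2/7 ok
(3,2)2 5/8 ok
(3,3)2 7/8 ok
(3,4)2 5/7 ok
(3,5)1 1/6 unhappy
(3,6)2 1/3 ok
(4,0)1 2/5 ok
(4,1)1 2/7 ok
(4,2)2 4/7 ok
(4,3)2 6/7 ok
(4,4)2 5/7 ok
(4,5)2 4/7 ok
(4,6)1 2/4 ok
(5,0)2 1/3 ok
(5,1)2 2/4 ok
(5,3)1 0/4 unhappy
(5,4)2 3/4 ok
(5,6)1 1/2 ok

(2,3), (3,5), (5,3)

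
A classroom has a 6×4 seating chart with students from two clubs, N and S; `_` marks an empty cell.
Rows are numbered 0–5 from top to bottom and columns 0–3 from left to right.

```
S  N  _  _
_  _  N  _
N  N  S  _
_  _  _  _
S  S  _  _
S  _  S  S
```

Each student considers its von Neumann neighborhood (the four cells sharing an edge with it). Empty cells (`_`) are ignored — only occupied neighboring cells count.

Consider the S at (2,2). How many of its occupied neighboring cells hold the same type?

Occupied neighbors of (2,2): (1,2)=N, (2,1)=N.
Same type (S): 0 of 2.

0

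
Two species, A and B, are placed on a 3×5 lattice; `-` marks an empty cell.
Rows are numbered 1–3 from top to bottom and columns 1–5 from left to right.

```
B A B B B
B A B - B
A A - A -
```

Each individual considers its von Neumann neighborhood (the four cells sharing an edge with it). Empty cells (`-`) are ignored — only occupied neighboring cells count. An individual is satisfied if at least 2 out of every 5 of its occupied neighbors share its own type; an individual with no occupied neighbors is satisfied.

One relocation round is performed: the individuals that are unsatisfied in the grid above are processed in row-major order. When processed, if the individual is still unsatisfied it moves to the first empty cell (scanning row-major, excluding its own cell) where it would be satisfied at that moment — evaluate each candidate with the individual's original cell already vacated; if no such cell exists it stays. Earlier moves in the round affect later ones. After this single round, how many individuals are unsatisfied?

2

Initially unsatisfied (in order): (1,2), (2,1).
  (1,2) → (3,3).
  (2,1) → (1,2).
Resulting grid:
B B B B B
- A B - B
A A A A -
Unsatisfied now: (2,2), (2,3).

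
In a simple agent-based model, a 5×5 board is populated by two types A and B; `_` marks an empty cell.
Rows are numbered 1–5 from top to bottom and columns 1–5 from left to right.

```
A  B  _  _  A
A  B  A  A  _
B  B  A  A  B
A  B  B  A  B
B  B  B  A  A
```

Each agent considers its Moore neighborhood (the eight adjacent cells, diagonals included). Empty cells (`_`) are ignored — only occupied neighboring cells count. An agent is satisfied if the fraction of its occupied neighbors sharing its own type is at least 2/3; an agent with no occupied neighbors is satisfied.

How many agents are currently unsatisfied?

16

(1,1)A 1/3 not
(1,2)B 1/4 not
(1,5)A 1/1 satisfied
(2,1)A 1/5 not
(2,2)B 3/7 not
(2,3)A 3/6 not
(2,4)A 4/5 satisfied
(3,1)B 3/5 not
(3,2)B 4/8 not
(3,3)A 4/8 not
(3,4)A 4/7 not
(3,5)B 1/4 not
(4,1)A 0/5 not
(4,2)B 6/8 satisfied
(4,3)B 4/8 not
(4,4)A 4/8 not
(4,5)B 1/5 not
(5,1)B 2/3 satisfied
(5,2)B 4/5 satisfied
(5,3)B 3/5 not
(5,4)A 2/5 not
(5,5)A 2/3 satisfied
Unsatisfied: (1,1), (1,2), (2,1), (2,2), (2,3), (3,1), (3,2), (3,3), (3,4), (3,5), (4,1), (4,3), (4,4), (4,5), (5,3), (5,4) — 16 in total.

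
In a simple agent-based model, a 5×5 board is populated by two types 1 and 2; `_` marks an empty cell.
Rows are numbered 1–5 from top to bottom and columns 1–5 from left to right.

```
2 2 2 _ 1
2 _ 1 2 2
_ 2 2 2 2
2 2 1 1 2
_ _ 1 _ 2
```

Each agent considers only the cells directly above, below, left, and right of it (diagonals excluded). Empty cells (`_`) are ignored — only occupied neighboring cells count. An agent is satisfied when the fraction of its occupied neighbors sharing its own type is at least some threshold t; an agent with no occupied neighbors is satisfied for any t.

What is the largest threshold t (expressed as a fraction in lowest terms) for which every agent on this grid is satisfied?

Row 1: (1,1)2 2/2 · (1,2)2 2/2 · (1,3)2 1/2 · (1,5)1 0/1
Row 2: (2,1)2 1/1 · (2,3)1 0/3 · (2,4)2 2/3 · (2,5)2 2/3
Row 3: (3,2)2 2/2 · (3,3)2 2/4 · (3,4)2 3/4 · (3,5)2 3/3
Row 4: (4,1)2 1/1 · (4,2)2 2/3 · (4,3)1 2/4 · (4,4)1 1/3 · (4,5)2 2/3
Row 5: (5,3)1 1/1 · (5,5)2 1/1
The smallest same-type fraction is 0/1 at (1,5), which reduces to 0/1. Any threshold above that leaves this agent unsatisfied.

0/1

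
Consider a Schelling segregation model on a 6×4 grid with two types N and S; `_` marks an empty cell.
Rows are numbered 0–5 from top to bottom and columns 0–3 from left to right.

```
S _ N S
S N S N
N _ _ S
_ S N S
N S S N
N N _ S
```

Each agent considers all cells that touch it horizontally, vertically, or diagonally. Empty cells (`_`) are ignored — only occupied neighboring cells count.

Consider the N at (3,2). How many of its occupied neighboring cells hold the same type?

Occupied neighbors of (3,2): (2,3)=S, (3,1)=S, (3,3)=S, (4,1)=S, (4,2)=S, (4,3)=N.
Same type (N): 1 of 6.

1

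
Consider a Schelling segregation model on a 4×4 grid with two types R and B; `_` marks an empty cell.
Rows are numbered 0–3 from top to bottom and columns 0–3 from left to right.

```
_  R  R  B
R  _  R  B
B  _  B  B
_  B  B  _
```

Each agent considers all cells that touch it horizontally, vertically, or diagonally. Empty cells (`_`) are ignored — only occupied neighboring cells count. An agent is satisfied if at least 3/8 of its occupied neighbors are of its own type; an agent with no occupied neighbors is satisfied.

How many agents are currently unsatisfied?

Row 0: (0,1)R 3/3 ok · (0,2)R 2/4 ok · (0,3)B 1/3 unhappy
Row 1: (1,0)R 1/2 ok · (1,2)R 2/6 unhappy · (1,3)B 3/5 ok
Row 2: (2,0)B 1/2 ok · (2,2)B 4/5 ok · (2,3)B 3/4 ok
Row 3: (3,1)B 3/3 ok · (3,2)B 3/3 ok
Unsatisfied: (0,3), (1,2) — 2 in total.

2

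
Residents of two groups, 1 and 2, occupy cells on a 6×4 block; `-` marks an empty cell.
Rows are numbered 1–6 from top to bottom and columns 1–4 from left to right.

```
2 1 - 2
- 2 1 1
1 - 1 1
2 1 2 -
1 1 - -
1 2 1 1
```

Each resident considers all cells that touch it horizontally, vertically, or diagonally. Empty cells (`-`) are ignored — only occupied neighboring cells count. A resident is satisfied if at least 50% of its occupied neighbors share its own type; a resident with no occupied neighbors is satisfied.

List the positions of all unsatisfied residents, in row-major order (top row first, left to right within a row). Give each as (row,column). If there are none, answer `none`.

(1,2), (1,4), (2,2), (3,1), (4,1), (4,3), (6,2)

Row 1: (1,1)2 1/2 ok · (1,2)1 1/3 unhappy · (1,4)2 0/2 unhappy
Row 2: (2,2)2 1/5 unhappy · (2,3)1 4/6 ok · (2,4)1 3/4 ok
Row 3: (3,1)1 1/3 unhappy · (3,3)1 4/6 ok · (3,4)1 3/4 ok
Row 4: (4,1)2 0/4 unhappy · (4,2)1 4/6 ok · (4,3)2 0/4 unhappy
Row 5: (5,1)1 3/5 ok · (5,2)1 4/7 ok
Row 6: (6,1)1 2/3 ok · (6,2)2 0/4 unhappy · (6,3)1 2/3 ok · (6,4)1 1/1 ok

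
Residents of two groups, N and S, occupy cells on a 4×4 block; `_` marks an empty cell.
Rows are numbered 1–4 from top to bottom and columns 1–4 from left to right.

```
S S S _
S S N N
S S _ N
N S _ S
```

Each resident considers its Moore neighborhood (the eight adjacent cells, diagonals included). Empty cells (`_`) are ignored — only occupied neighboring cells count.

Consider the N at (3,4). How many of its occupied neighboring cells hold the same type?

2

Occupied neighbors of (3,4): (2,3)=N, (2,4)=N, (4,4)=S.
Same type (N): 2 of 3.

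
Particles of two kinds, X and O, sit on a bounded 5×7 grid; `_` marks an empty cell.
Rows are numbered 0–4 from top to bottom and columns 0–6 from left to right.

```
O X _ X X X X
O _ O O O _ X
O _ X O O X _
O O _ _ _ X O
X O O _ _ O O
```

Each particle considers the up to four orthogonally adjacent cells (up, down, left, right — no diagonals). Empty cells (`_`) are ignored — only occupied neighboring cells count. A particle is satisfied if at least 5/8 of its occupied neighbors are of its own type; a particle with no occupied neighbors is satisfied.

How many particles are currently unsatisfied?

Row 0: (0,0)O 1/2 unhappy · (0,1)X 0/1 unhappy · (0,3)X 1/2 unhappy · (0,4)X 2/3 ok · (0,5)X 2/2 ok · (0,6)X 2/2 ok
Row 1: (1,0)O 2/2 ok · (1,2)O 1/2 unhappy · (1,3)O 3/4 ok · (1,4)O 2/3 ok · (1,6)X 1/1 ok
Row 2: (2,0)O 2/2 ok · (2,2)X 0/2 unhappy · (2,3)O 2/3 ok · (2,4)O 2/3 ok · (2,5)X 1/2 unhappy
Row 3: (3,0)O 2/3 ok · (3,1)O 2/2 ok · (3,5)X 1/3 unhappy · (3,6)O 1/2 unhappy
Row 4: (4,0)X 0/2 unhappy · (4,1)O 2/3 ok · (4,2)O 1/1 ok · (4,5)O 1/2 unhappy · (4,6)O 2/2 ok
Unsatisfied: (0,0), (0,1), (0,3), (1,2), (2,2), (2,5), (3,5), (3,6), (4,0), (4,5) — 10 in total.

10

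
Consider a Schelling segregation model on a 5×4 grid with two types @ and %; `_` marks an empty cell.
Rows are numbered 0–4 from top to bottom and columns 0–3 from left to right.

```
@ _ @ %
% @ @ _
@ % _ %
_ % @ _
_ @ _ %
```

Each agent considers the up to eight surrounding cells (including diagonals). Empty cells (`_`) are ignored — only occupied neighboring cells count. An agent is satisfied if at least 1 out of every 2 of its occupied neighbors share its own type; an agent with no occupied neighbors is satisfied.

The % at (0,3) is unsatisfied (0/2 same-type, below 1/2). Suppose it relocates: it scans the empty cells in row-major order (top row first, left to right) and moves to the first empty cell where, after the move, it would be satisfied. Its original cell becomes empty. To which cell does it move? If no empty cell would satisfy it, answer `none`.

Vacating (0,3). Empty cells in order:
  (0,1): 1/5 same-type → still unsatisfied.
  (1,3): 1/3 same-type → still unsatisfied.
  (2,2): 3/6 same-type → satisfied — stop here.

(2,2)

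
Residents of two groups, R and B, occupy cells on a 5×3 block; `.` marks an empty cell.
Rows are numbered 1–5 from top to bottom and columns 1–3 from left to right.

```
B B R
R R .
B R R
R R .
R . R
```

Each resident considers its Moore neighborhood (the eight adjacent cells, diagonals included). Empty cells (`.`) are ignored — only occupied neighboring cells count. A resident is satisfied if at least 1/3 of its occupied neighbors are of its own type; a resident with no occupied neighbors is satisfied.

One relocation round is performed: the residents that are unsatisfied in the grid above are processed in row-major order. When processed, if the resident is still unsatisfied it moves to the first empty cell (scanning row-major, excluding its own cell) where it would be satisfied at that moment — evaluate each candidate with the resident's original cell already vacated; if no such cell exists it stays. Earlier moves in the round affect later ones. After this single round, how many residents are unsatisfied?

2

Initially unsatisfied (in order): (1,2), (3,1).
  (1,2): no empty cell satisfies it; stays.
  (3,1): no empty cell satisfies it; stays.
Resulting grid:
B B R
R R .
B R R
R R .
R . R
Unsatisfied now: (1,2), (3,1).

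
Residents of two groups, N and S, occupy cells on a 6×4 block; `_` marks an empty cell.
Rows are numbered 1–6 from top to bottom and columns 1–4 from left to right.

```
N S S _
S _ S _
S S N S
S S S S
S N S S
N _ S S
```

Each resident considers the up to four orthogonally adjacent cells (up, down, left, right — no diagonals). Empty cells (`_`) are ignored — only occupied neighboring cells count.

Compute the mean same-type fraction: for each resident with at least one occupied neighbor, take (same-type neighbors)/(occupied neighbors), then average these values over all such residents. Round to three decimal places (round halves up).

(1,1)N 0/2
(1,2)S 1/2
(1,3)S 2/2
(2,1)S 1/2
(2,3)S 1/2
(3,1)S 3/3
(3,2)S 2/3
(3,3)N 0/4
(3,4)S 1/2
(4,1)S 3/3
(4,2)S 3/4
(4,3)S 3/4
(4,4)S 3/3
(5,1)S 1/3
(5,2)N 0/3
(5,3)S 3/4
(5,4)S 3/3
(6,1)N 0/1
(6,3)S 2/2
(6,4)S 2/2
Sum over 20 residents: 0/2 + 1/2 + 2/2 + 1/2 + 1/2 + 3/3 + 2/3 + 0/4 + 1/2 + 3/3 + 3/4 + 3/4 + 3/3 + 1/3 + 0/3 + 3/4 + 3/3 + 0/1 + 2/2 + 2/2 = 49/4; mean = 49/4 ÷ 20 = 49/80 = 0.6125 → 0.613.

0.613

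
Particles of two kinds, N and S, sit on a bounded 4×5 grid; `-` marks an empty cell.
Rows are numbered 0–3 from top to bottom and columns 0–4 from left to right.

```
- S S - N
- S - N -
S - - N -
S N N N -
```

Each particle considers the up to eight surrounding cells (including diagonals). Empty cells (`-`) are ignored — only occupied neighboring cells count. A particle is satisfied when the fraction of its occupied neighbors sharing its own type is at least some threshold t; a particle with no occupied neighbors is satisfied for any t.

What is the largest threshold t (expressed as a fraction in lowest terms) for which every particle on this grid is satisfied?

(0,1)S 2/2
(0,2)S 2/3
(0,4)N 1/1
(1,1)S 3/3
(1,3)N 2/3
(2,0)S 2/3
(2,3)N 3/3
(3,0)S 1/2
(3,1)N 1/3
(3,2)N 3/3
(3,3)N 2/2
The smallest same-type fraction is 1/3 at (3,1), which reduces to 1/3. Any threshold above that leaves this particle unsatisfied.

1/3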